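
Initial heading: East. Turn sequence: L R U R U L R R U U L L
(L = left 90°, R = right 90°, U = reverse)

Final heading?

Answer: Final heading: East

Derivation:
Start: East
  L (left (90° counter-clockwise)) -> North
  R (right (90° clockwise)) -> East
  U (U-turn (180°)) -> West
  R (right (90° clockwise)) -> North
  U (U-turn (180°)) -> South
  L (left (90° counter-clockwise)) -> East
  R (right (90° clockwise)) -> South
  R (right (90° clockwise)) -> West
  U (U-turn (180°)) -> East
  U (U-turn (180°)) -> West
  L (left (90° counter-clockwise)) -> South
  L (left (90° counter-clockwise)) -> East
Final: East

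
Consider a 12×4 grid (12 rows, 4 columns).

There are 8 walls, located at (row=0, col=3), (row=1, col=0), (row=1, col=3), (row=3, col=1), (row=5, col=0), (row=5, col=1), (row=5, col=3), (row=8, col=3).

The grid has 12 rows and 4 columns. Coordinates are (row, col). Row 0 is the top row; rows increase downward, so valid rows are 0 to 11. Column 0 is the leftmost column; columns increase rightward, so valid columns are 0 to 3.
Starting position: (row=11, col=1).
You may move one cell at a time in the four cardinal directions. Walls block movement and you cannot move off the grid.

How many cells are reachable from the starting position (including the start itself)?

BFS flood-fill from (row=11, col=1):
  Distance 0: (row=11, col=1)
  Distance 1: (row=10, col=1), (row=11, col=0), (row=11, col=2)
  Distance 2: (row=9, col=1), (row=10, col=0), (row=10, col=2), (row=11, col=3)
  Distance 3: (row=8, col=1), (row=9, col=0), (row=9, col=2), (row=10, col=3)
  Distance 4: (row=7, col=1), (row=8, col=0), (row=8, col=2), (row=9, col=3)
  Distance 5: (row=6, col=1), (row=7, col=0), (row=7, col=2)
  Distance 6: (row=6, col=0), (row=6, col=2), (row=7, col=3)
  Distance 7: (row=5, col=2), (row=6, col=3)
  Distance 8: (row=4, col=2)
  Distance 9: (row=3, col=2), (row=4, col=1), (row=4, col=3)
  Distance 10: (row=2, col=2), (row=3, col=3), (row=4, col=0)
  Distance 11: (row=1, col=2), (row=2, col=1), (row=2, col=3), (row=3, col=0)
  Distance 12: (row=0, col=2), (row=1, col=1), (row=2, col=0)
  Distance 13: (row=0, col=1)
  Distance 14: (row=0, col=0)
Total reachable: 40 (grid has 40 open cells total)

Answer: Reachable cells: 40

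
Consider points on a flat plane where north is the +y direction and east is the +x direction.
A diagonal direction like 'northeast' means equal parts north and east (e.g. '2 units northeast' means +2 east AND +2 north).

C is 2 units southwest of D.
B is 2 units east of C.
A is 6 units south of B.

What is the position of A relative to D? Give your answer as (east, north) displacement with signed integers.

Answer: A is at (east=0, north=-8) relative to D.

Derivation:
Place D at the origin (east=0, north=0).
  C is 2 units southwest of D: delta (east=-2, north=-2); C at (east=-2, north=-2).
  B is 2 units east of C: delta (east=+2, north=+0); B at (east=0, north=-2).
  A is 6 units south of B: delta (east=+0, north=-6); A at (east=0, north=-8).
Therefore A relative to D: (east=0, north=-8).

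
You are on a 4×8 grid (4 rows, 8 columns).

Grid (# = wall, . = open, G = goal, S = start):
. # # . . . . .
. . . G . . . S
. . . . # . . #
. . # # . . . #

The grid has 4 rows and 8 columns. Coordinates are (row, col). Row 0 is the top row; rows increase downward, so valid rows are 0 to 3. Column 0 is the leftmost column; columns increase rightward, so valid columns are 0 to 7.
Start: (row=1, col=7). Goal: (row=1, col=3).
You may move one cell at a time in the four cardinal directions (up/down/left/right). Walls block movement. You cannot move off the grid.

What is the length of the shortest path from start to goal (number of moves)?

Answer: Shortest path length: 4

Derivation:
BFS from (row=1, col=7) until reaching (row=1, col=3):
  Distance 0: (row=1, col=7)
  Distance 1: (row=0, col=7), (row=1, col=6)
  Distance 2: (row=0, col=6), (row=1, col=5), (row=2, col=6)
  Distance 3: (row=0, col=5), (row=1, col=4), (row=2, col=5), (row=3, col=6)
  Distance 4: (row=0, col=4), (row=1, col=3), (row=3, col=5)  <- goal reached here
One shortest path (4 moves): (row=1, col=7) -> (row=1, col=6) -> (row=1, col=5) -> (row=1, col=4) -> (row=1, col=3)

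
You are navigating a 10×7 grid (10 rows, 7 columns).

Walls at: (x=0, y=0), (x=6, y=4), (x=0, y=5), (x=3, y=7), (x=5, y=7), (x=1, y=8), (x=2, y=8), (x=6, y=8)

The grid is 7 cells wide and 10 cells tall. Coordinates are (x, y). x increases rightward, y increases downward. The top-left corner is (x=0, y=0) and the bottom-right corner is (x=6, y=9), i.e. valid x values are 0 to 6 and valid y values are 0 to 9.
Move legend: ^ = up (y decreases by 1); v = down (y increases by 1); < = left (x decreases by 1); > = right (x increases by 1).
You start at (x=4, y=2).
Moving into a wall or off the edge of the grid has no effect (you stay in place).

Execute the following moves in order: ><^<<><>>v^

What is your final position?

Start: (x=4, y=2)
  > (right): (x=4, y=2) -> (x=5, y=2)
  < (left): (x=5, y=2) -> (x=4, y=2)
  ^ (up): (x=4, y=2) -> (x=4, y=1)
  < (left): (x=4, y=1) -> (x=3, y=1)
  < (left): (x=3, y=1) -> (x=2, y=1)
  > (right): (x=2, y=1) -> (x=3, y=1)
  < (left): (x=3, y=1) -> (x=2, y=1)
  > (right): (x=2, y=1) -> (x=3, y=1)
  > (right): (x=3, y=1) -> (x=4, y=1)
  v (down): (x=4, y=1) -> (x=4, y=2)
  ^ (up): (x=4, y=2) -> (x=4, y=1)
Final: (x=4, y=1)

Answer: Final position: (x=4, y=1)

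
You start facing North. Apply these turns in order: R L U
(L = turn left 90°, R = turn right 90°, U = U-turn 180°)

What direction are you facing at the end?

Answer: Final heading: South

Derivation:
Start: North
  R (right (90° clockwise)) -> East
  L (left (90° counter-clockwise)) -> North
  U (U-turn (180°)) -> South
Final: South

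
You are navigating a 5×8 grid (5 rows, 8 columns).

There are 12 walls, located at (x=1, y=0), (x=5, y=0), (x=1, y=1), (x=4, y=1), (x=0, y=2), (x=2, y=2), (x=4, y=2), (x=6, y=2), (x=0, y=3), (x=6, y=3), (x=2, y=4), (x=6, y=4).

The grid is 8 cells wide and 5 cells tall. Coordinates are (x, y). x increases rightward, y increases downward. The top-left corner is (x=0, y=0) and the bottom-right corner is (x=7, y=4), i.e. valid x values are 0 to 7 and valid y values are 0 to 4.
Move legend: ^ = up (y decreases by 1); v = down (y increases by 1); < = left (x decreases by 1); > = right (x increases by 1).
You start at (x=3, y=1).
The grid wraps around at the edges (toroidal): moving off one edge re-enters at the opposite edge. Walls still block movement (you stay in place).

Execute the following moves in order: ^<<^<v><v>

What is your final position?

Start: (x=3, y=1)
  ^ (up): (x=3, y=1) -> (x=3, y=0)
  < (left): (x=3, y=0) -> (x=2, y=0)
  < (left): blocked, stay at (x=2, y=0)
  ^ (up): blocked, stay at (x=2, y=0)
  < (left): blocked, stay at (x=2, y=0)
  v (down): (x=2, y=0) -> (x=2, y=1)
  > (right): (x=2, y=1) -> (x=3, y=1)
  < (left): (x=3, y=1) -> (x=2, y=1)
  v (down): blocked, stay at (x=2, y=1)
  > (right): (x=2, y=1) -> (x=3, y=1)
Final: (x=3, y=1)

Answer: Final position: (x=3, y=1)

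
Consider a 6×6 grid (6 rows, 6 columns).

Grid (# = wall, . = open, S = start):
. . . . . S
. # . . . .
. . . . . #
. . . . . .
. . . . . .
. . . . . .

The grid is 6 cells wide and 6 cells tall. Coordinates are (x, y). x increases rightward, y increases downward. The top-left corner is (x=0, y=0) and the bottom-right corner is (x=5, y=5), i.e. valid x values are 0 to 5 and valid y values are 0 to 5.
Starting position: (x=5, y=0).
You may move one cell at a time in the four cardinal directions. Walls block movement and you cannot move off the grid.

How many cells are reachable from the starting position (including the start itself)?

Answer: Reachable cells: 34

Derivation:
BFS flood-fill from (x=5, y=0):
  Distance 0: (x=5, y=0)
  Distance 1: (x=4, y=0), (x=5, y=1)
  Distance 2: (x=3, y=0), (x=4, y=1)
  Distance 3: (x=2, y=0), (x=3, y=1), (x=4, y=2)
  Distance 4: (x=1, y=0), (x=2, y=1), (x=3, y=2), (x=4, y=3)
  Distance 5: (x=0, y=0), (x=2, y=2), (x=3, y=3), (x=5, y=3), (x=4, y=4)
  Distance 6: (x=0, y=1), (x=1, y=2), (x=2, y=3), (x=3, y=4), (x=5, y=4), (x=4, y=5)
  Distance 7: (x=0, y=2), (x=1, y=3), (x=2, y=4), (x=3, y=5), (x=5, y=5)
  Distance 8: (x=0, y=3), (x=1, y=4), (x=2, y=5)
  Distance 9: (x=0, y=4), (x=1, y=5)
  Distance 10: (x=0, y=5)
Total reachable: 34 (grid has 34 open cells total)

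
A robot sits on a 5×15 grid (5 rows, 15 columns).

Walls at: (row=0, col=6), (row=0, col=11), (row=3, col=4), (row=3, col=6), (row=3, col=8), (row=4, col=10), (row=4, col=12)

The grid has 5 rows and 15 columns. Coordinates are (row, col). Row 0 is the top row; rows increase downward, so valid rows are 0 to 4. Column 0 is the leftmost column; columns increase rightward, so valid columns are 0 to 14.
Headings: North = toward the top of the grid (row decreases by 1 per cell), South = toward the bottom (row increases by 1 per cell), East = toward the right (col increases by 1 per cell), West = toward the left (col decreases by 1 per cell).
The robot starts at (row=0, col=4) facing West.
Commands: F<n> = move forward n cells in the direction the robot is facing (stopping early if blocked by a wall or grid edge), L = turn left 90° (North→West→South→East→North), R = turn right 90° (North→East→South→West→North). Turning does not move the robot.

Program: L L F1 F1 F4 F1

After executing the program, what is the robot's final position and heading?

Start: (row=0, col=4), facing West
  L: turn left, now facing South
  L: turn left, now facing East
  F1: move forward 1, now at (row=0, col=5)
  F1: move forward 0/1 (blocked), now at (row=0, col=5)
  F4: move forward 0/4 (blocked), now at (row=0, col=5)
  F1: move forward 0/1 (blocked), now at (row=0, col=5)
Final: (row=0, col=5), facing East

Answer: Final position: (row=0, col=5), facing East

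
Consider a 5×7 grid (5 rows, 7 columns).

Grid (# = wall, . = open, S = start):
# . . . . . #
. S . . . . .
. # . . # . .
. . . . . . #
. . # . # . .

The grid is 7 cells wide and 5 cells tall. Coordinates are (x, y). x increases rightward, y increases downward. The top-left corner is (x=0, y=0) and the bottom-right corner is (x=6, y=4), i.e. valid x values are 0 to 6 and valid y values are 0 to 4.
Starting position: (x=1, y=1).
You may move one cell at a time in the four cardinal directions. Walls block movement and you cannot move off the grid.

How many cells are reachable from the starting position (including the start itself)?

BFS flood-fill from (x=1, y=1):
  Distance 0: (x=1, y=1)
  Distance 1: (x=1, y=0), (x=0, y=1), (x=2, y=1)
  Distance 2: (x=2, y=0), (x=3, y=1), (x=0, y=2), (x=2, y=2)
  Distance 3: (x=3, y=0), (x=4, y=1), (x=3, y=2), (x=0, y=3), (x=2, y=3)
  Distance 4: (x=4, y=0), (x=5, y=1), (x=1, y=3), (x=3, y=3), (x=0, y=4)
  Distance 5: (x=5, y=0), (x=6, y=1), (x=5, y=2), (x=4, y=3), (x=1, y=4), (x=3, y=4)
  Distance 6: (x=6, y=2), (x=5, y=3)
  Distance 7: (x=5, y=4)
  Distance 8: (x=6, y=4)
Total reachable: 28 (grid has 28 open cells total)

Answer: Reachable cells: 28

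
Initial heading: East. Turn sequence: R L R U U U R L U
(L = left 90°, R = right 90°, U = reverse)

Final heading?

Start: East
  R (right (90° clockwise)) -> South
  L (left (90° counter-clockwise)) -> East
  R (right (90° clockwise)) -> South
  U (U-turn (180°)) -> North
  U (U-turn (180°)) -> South
  U (U-turn (180°)) -> North
  R (right (90° clockwise)) -> East
  L (left (90° counter-clockwise)) -> North
  U (U-turn (180°)) -> South
Final: South

Answer: Final heading: South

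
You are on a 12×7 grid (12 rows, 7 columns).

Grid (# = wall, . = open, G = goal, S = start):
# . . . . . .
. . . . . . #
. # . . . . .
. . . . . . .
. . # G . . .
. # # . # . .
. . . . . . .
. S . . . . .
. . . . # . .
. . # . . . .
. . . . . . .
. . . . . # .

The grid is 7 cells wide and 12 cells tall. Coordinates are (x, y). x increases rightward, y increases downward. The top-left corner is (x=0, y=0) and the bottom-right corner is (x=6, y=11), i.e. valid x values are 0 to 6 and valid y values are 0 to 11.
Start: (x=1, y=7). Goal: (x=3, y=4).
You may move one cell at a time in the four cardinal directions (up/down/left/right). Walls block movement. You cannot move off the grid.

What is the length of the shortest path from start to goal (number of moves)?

BFS from (x=1, y=7) until reaching (x=3, y=4):
  Distance 0: (x=1, y=7)
  Distance 1: (x=1, y=6), (x=0, y=7), (x=2, y=7), (x=1, y=8)
  Distance 2: (x=0, y=6), (x=2, y=6), (x=3, y=7), (x=0, y=8), (x=2, y=8), (x=1, y=9)
  Distance 3: (x=0, y=5), (x=3, y=6), (x=4, y=7), (x=3, y=8), (x=0, y=9), (x=1, y=10)
  Distance 4: (x=0, y=4), (x=3, y=5), (x=4, y=6), (x=5, y=7), (x=3, y=9), (x=0, y=10), (x=2, y=10), (x=1, y=11)
  Distance 5: (x=0, y=3), (x=1, y=4), (x=3, y=4), (x=5, y=6), (x=6, y=7), (x=5, y=8), (x=4, y=9), (x=3, y=10), (x=0, y=11), (x=2, y=11)  <- goal reached here
One shortest path (5 moves): (x=1, y=7) -> (x=2, y=7) -> (x=3, y=7) -> (x=3, y=6) -> (x=3, y=5) -> (x=3, y=4)

Answer: Shortest path length: 5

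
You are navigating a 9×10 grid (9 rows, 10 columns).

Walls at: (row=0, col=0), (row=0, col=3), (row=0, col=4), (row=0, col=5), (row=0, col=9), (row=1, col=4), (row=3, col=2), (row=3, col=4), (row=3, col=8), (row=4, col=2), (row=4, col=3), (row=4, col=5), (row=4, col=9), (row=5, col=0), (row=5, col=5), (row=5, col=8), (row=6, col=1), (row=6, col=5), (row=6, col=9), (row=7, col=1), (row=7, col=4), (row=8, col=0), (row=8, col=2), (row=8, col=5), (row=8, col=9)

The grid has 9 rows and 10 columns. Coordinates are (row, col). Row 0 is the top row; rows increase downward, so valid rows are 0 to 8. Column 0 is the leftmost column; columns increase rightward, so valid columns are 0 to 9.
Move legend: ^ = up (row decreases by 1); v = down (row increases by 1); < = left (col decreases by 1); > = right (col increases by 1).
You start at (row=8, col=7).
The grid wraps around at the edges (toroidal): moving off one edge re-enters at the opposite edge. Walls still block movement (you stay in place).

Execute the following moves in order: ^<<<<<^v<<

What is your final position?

Start: (row=8, col=7)
  ^ (up): (row=8, col=7) -> (row=7, col=7)
  < (left): (row=7, col=7) -> (row=7, col=6)
  < (left): (row=7, col=6) -> (row=7, col=5)
  [×3]< (left): blocked, stay at (row=7, col=5)
  ^ (up): blocked, stay at (row=7, col=5)
  v (down): blocked, stay at (row=7, col=5)
  < (left): blocked, stay at (row=7, col=5)
  < (left): blocked, stay at (row=7, col=5)
Final: (row=7, col=5)

Answer: Final position: (row=7, col=5)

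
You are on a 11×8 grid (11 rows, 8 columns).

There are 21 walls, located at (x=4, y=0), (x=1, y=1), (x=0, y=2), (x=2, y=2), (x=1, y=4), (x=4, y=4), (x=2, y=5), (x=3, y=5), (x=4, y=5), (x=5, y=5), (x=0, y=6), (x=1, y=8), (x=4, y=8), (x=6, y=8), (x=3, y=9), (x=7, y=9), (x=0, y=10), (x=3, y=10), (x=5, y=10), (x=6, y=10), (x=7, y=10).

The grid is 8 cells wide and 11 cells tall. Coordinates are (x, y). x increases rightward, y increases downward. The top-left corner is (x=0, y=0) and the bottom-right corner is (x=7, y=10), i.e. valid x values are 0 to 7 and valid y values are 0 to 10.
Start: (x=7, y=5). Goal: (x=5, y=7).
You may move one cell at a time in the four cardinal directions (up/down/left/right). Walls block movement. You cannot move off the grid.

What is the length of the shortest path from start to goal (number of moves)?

BFS from (x=7, y=5) until reaching (x=5, y=7):
  Distance 0: (x=7, y=5)
  Distance 1: (x=7, y=4), (x=6, y=5), (x=7, y=6)
  Distance 2: (x=7, y=3), (x=6, y=4), (x=6, y=6), (x=7, y=7)
  Distance 3: (x=7, y=2), (x=6, y=3), (x=5, y=4), (x=5, y=6), (x=6, y=7), (x=7, y=8)
  Distance 4: (x=7, y=1), (x=6, y=2), (x=5, y=3), (x=4, y=6), (x=5, y=7)  <- goal reached here
One shortest path (4 moves): (x=7, y=5) -> (x=6, y=5) -> (x=6, y=6) -> (x=5, y=6) -> (x=5, y=7)

Answer: Shortest path length: 4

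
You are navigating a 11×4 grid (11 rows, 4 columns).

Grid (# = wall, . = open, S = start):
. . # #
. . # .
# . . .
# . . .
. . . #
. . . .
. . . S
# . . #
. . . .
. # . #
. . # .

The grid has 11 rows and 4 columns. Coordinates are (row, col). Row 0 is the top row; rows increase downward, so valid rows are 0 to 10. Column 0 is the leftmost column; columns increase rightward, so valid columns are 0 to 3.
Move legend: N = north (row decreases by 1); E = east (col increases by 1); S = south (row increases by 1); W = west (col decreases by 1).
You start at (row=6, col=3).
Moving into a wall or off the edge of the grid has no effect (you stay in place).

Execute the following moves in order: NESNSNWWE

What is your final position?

Start: (row=6, col=3)
  N (north): (row=6, col=3) -> (row=5, col=3)
  E (east): blocked, stay at (row=5, col=3)
  S (south): (row=5, col=3) -> (row=6, col=3)
  N (north): (row=6, col=3) -> (row=5, col=3)
  S (south): (row=5, col=3) -> (row=6, col=3)
  N (north): (row=6, col=3) -> (row=5, col=3)
  W (west): (row=5, col=3) -> (row=5, col=2)
  W (west): (row=5, col=2) -> (row=5, col=1)
  E (east): (row=5, col=1) -> (row=5, col=2)
Final: (row=5, col=2)

Answer: Final position: (row=5, col=2)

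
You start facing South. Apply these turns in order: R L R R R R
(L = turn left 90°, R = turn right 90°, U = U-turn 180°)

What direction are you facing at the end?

Start: South
  R (right (90° clockwise)) -> West
  L (left (90° counter-clockwise)) -> South
  R (right (90° clockwise)) -> West
  R (right (90° clockwise)) -> North
  R (right (90° clockwise)) -> East
  R (right (90° clockwise)) -> South
Final: South

Answer: Final heading: South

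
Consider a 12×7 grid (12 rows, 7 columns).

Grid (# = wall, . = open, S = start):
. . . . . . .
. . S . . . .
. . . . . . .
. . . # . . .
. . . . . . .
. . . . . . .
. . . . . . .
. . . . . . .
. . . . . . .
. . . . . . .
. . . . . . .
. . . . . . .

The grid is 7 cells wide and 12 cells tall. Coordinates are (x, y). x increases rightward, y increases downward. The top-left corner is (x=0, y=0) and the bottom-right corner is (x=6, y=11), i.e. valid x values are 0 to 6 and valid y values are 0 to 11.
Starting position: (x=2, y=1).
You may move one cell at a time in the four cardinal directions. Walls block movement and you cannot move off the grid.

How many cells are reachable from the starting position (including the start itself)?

Answer: Reachable cells: 83

Derivation:
BFS flood-fill from (x=2, y=1):
  Distance 0: (x=2, y=1)
  Distance 1: (x=2, y=0), (x=1, y=1), (x=3, y=1), (x=2, y=2)
  Distance 2: (x=1, y=0), (x=3, y=0), (x=0, y=1), (x=4, y=1), (x=1, y=2), (x=3, y=2), (x=2, y=3)
  Distance 3: (x=0, y=0), (x=4, y=0), (x=5, y=1), (x=0, y=2), (x=4, y=2), (x=1, y=3), (x=2, y=4)
  Distance 4: (x=5, y=0), (x=6, y=1), (x=5, y=2), (x=0, y=3), (x=4, y=3), (x=1, y=4), (x=3, y=4), (x=2, y=5)
  Distance 5: (x=6, y=0), (x=6, y=2), (x=5, y=3), (x=0, y=4), (x=4, y=4), (x=1, y=5), (x=3, y=5), (x=2, y=6)
  Distance 6: (x=6, y=3), (x=5, y=4), (x=0, y=5), (x=4, y=5), (x=1, y=6), (x=3, y=6), (x=2, y=7)
  Distance 7: (x=6, y=4), (x=5, y=5), (x=0, y=6), (x=4, y=6), (x=1, y=7), (x=3, y=7), (x=2, y=8)
  Distance 8: (x=6, y=5), (x=5, y=6), (x=0, y=7), (x=4, y=7), (x=1, y=8), (x=3, y=8), (x=2, y=9)
  Distance 9: (x=6, y=6), (x=5, y=7), (x=0, y=8), (x=4, y=8), (x=1, y=9), (x=3, y=9), (x=2, y=10)
  Distance 10: (x=6, y=7), (x=5, y=8), (x=0, y=9), (x=4, y=9), (x=1, y=10), (x=3, y=10), (x=2, y=11)
  Distance 11: (x=6, y=8), (x=5, y=9), (x=0, y=10), (x=4, y=10), (x=1, y=11), (x=3, y=11)
  Distance 12: (x=6, y=9), (x=5, y=10), (x=0, y=11), (x=4, y=11)
  Distance 13: (x=6, y=10), (x=5, y=11)
  Distance 14: (x=6, y=11)
Total reachable: 83 (grid has 83 open cells total)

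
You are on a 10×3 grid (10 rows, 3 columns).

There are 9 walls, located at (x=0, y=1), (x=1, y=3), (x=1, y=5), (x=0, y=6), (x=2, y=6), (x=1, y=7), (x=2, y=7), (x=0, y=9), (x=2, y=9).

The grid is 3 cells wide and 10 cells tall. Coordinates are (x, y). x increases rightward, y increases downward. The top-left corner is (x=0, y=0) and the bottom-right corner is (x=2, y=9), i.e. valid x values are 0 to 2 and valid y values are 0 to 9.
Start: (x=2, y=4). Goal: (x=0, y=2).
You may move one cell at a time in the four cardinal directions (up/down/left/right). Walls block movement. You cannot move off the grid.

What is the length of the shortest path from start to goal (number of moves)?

Answer: Shortest path length: 4

Derivation:
BFS from (x=2, y=4) until reaching (x=0, y=2):
  Distance 0: (x=2, y=4)
  Distance 1: (x=2, y=3), (x=1, y=4), (x=2, y=5)
  Distance 2: (x=2, y=2), (x=0, y=4)
  Distance 3: (x=2, y=1), (x=1, y=2), (x=0, y=3), (x=0, y=5)
  Distance 4: (x=2, y=0), (x=1, y=1), (x=0, y=2)  <- goal reached here
One shortest path (4 moves): (x=2, y=4) -> (x=1, y=4) -> (x=0, y=4) -> (x=0, y=3) -> (x=0, y=2)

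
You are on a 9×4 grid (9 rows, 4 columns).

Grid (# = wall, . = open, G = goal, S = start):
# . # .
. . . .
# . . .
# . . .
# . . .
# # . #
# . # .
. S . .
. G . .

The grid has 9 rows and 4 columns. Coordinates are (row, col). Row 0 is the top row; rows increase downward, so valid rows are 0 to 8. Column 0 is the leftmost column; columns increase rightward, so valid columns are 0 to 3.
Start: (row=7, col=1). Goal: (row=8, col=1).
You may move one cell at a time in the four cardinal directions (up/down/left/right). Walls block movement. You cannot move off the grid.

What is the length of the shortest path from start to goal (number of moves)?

BFS from (row=7, col=1) until reaching (row=8, col=1):
  Distance 0: (row=7, col=1)
  Distance 1: (row=6, col=1), (row=7, col=0), (row=7, col=2), (row=8, col=1)  <- goal reached here
One shortest path (1 moves): (row=7, col=1) -> (row=8, col=1)

Answer: Shortest path length: 1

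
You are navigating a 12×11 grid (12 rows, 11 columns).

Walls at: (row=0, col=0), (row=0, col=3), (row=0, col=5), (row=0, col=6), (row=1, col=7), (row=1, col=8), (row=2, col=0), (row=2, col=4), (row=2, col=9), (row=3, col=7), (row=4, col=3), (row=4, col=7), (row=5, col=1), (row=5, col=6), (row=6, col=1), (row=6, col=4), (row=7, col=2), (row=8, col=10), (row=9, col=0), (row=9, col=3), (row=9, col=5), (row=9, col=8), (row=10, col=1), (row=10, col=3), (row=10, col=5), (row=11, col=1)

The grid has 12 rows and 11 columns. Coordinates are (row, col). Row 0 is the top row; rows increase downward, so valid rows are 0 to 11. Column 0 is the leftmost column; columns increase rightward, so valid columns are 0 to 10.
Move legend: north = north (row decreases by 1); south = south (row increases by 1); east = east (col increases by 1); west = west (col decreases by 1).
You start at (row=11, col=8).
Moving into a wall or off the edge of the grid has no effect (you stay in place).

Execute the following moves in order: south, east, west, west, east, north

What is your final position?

Start: (row=11, col=8)
  south (south): blocked, stay at (row=11, col=8)
  east (east): (row=11, col=8) -> (row=11, col=9)
  west (west): (row=11, col=9) -> (row=11, col=8)
  west (west): (row=11, col=8) -> (row=11, col=7)
  east (east): (row=11, col=7) -> (row=11, col=8)
  north (north): (row=11, col=8) -> (row=10, col=8)
Final: (row=10, col=8)

Answer: Final position: (row=10, col=8)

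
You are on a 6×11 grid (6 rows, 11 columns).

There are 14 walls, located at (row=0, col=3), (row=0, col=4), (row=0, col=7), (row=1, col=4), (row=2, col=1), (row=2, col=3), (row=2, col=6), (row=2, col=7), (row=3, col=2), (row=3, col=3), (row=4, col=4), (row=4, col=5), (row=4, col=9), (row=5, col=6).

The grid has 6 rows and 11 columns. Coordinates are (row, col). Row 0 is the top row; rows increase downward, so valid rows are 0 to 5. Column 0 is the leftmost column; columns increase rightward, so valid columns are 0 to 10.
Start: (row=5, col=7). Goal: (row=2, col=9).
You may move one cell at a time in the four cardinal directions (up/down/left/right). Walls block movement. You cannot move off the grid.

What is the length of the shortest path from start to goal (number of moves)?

BFS from (row=5, col=7) until reaching (row=2, col=9):
  Distance 0: (row=5, col=7)
  Distance 1: (row=4, col=7), (row=5, col=8)
  Distance 2: (row=3, col=7), (row=4, col=6), (row=4, col=8), (row=5, col=9)
  Distance 3: (row=3, col=6), (row=3, col=8), (row=5, col=10)
  Distance 4: (row=2, col=8), (row=3, col=5), (row=3, col=9), (row=4, col=10)
  Distance 5: (row=1, col=8), (row=2, col=5), (row=2, col=9), (row=3, col=4), (row=3, col=10)  <- goal reached here
One shortest path (5 moves): (row=5, col=7) -> (row=5, col=8) -> (row=4, col=8) -> (row=3, col=8) -> (row=3, col=9) -> (row=2, col=9)

Answer: Shortest path length: 5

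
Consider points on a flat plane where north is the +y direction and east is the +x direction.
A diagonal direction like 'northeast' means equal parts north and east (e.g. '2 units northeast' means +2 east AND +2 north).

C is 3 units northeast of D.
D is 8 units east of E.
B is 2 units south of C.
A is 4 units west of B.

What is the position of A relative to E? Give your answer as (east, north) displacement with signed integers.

Answer: A is at (east=7, north=1) relative to E.

Derivation:
Place E at the origin (east=0, north=0).
  D is 8 units east of E: delta (east=+8, north=+0); D at (east=8, north=0).
  C is 3 units northeast of D: delta (east=+3, north=+3); C at (east=11, north=3).
  B is 2 units south of C: delta (east=+0, north=-2); B at (east=11, north=1).
  A is 4 units west of B: delta (east=-4, north=+0); A at (east=7, north=1).
Therefore A relative to E: (east=7, north=1).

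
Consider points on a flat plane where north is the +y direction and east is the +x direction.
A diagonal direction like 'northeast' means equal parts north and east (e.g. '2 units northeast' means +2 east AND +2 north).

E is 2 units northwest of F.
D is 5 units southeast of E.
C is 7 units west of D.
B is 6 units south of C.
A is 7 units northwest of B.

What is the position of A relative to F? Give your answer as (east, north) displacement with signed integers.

Answer: A is at (east=-11, north=-2) relative to F.

Derivation:
Place F at the origin (east=0, north=0).
  E is 2 units northwest of F: delta (east=-2, north=+2); E at (east=-2, north=2).
  D is 5 units southeast of E: delta (east=+5, north=-5); D at (east=3, north=-3).
  C is 7 units west of D: delta (east=-7, north=+0); C at (east=-4, north=-3).
  B is 6 units south of C: delta (east=+0, north=-6); B at (east=-4, north=-9).
  A is 7 units northwest of B: delta (east=-7, north=+7); A at (east=-11, north=-2).
Therefore A relative to F: (east=-11, north=-2).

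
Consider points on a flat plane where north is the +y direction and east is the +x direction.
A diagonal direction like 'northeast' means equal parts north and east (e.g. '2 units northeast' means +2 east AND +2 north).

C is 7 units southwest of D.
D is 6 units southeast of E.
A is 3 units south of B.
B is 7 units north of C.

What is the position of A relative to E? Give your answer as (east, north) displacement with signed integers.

Place E at the origin (east=0, north=0).
  D is 6 units southeast of E: delta (east=+6, north=-6); D at (east=6, north=-6).
  C is 7 units southwest of D: delta (east=-7, north=-7); C at (east=-1, north=-13).
  B is 7 units north of C: delta (east=+0, north=+7); B at (east=-1, north=-6).
  A is 3 units south of B: delta (east=+0, north=-3); A at (east=-1, north=-9).
Therefore A relative to E: (east=-1, north=-9).

Answer: A is at (east=-1, north=-9) relative to E.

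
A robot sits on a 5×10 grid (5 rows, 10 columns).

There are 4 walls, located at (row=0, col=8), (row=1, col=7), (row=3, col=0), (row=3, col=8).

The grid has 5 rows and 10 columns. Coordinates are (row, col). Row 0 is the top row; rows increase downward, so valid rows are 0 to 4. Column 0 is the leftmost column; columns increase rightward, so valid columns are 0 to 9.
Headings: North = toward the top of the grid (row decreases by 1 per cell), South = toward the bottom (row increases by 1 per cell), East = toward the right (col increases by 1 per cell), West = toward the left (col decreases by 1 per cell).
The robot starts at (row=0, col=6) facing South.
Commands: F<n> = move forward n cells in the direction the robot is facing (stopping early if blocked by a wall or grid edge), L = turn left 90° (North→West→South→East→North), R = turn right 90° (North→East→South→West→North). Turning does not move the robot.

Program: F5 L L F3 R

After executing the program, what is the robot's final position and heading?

Answer: Final position: (row=1, col=6), facing East

Derivation:
Start: (row=0, col=6), facing South
  F5: move forward 4/5 (blocked), now at (row=4, col=6)
  L: turn left, now facing East
  L: turn left, now facing North
  F3: move forward 3, now at (row=1, col=6)
  R: turn right, now facing East
Final: (row=1, col=6), facing East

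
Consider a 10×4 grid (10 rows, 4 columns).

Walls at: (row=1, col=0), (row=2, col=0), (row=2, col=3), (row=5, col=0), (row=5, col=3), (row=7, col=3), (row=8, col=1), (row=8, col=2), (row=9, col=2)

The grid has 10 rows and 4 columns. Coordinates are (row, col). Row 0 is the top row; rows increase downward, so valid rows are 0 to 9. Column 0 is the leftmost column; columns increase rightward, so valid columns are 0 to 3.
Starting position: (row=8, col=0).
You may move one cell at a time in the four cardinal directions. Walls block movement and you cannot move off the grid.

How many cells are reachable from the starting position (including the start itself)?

BFS flood-fill from (row=8, col=0):
  Distance 0: (row=8, col=0)
  Distance 1: (row=7, col=0), (row=9, col=0)
  Distance 2: (row=6, col=0), (row=7, col=1), (row=9, col=1)
  Distance 3: (row=6, col=1), (row=7, col=2)
  Distance 4: (row=5, col=1), (row=6, col=2)
  Distance 5: (row=4, col=1), (row=5, col=2), (row=6, col=3)
  Distance 6: (row=3, col=1), (row=4, col=0), (row=4, col=2)
  Distance 7: (row=2, col=1), (row=3, col=0), (row=3, col=2), (row=4, col=3)
  Distance 8: (row=1, col=1), (row=2, col=2), (row=3, col=3)
  Distance 9: (row=0, col=1), (row=1, col=2)
  Distance 10: (row=0, col=0), (row=0, col=2), (row=1, col=3)
  Distance 11: (row=0, col=3)
Total reachable: 29 (grid has 31 open cells total)

Answer: Reachable cells: 29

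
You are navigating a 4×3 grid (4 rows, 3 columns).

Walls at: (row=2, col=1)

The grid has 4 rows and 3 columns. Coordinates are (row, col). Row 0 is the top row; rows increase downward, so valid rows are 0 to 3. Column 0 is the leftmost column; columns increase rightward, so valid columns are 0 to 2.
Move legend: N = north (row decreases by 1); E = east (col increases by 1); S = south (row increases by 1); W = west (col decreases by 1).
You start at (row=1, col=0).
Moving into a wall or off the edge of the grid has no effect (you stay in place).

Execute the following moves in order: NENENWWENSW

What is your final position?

Start: (row=1, col=0)
  N (north): (row=1, col=0) -> (row=0, col=0)
  E (east): (row=0, col=0) -> (row=0, col=1)
  N (north): blocked, stay at (row=0, col=1)
  E (east): (row=0, col=1) -> (row=0, col=2)
  N (north): blocked, stay at (row=0, col=2)
  W (west): (row=0, col=2) -> (row=0, col=1)
  W (west): (row=0, col=1) -> (row=0, col=0)
  E (east): (row=0, col=0) -> (row=0, col=1)
  N (north): blocked, stay at (row=0, col=1)
  S (south): (row=0, col=1) -> (row=1, col=1)
  W (west): (row=1, col=1) -> (row=1, col=0)
Final: (row=1, col=0)

Answer: Final position: (row=1, col=0)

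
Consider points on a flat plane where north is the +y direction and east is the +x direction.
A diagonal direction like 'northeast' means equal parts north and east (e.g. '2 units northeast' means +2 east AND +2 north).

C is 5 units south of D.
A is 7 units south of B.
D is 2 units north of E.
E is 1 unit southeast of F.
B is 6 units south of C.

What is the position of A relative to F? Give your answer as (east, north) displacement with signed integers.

Place F at the origin (east=0, north=0).
  E is 1 unit southeast of F: delta (east=+1, north=-1); E at (east=1, north=-1).
  D is 2 units north of E: delta (east=+0, north=+2); D at (east=1, north=1).
  C is 5 units south of D: delta (east=+0, north=-5); C at (east=1, north=-4).
  B is 6 units south of C: delta (east=+0, north=-6); B at (east=1, north=-10).
  A is 7 units south of B: delta (east=+0, north=-7); A at (east=1, north=-17).
Therefore A relative to F: (east=1, north=-17).

Answer: A is at (east=1, north=-17) relative to F.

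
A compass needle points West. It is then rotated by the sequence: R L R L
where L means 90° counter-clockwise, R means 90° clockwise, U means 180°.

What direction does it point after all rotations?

Answer: Final heading: West

Derivation:
Start: West
  R (right (90° clockwise)) -> North
  L (left (90° counter-clockwise)) -> West
  R (right (90° clockwise)) -> North
  L (left (90° counter-clockwise)) -> West
Final: West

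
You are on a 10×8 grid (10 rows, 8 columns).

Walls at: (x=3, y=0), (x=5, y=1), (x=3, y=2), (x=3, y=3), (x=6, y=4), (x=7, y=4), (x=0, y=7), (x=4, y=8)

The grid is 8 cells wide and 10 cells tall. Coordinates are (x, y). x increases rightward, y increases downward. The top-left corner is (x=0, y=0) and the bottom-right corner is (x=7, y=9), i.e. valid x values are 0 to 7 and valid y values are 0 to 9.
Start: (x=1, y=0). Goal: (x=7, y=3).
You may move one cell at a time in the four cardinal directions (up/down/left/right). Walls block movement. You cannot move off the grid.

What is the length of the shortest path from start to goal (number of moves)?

BFS from (x=1, y=0) until reaching (x=7, y=3):
  Distance 0: (x=1, y=0)
  Distance 1: (x=0, y=0), (x=2, y=0), (x=1, y=1)
  Distance 2: (x=0, y=1), (x=2, y=1), (x=1, y=2)
  Distance 3: (x=3, y=1), (x=0, y=2), (x=2, y=2), (x=1, y=3)
  Distance 4: (x=4, y=1), (x=0, y=3), (x=2, y=3), (x=1, y=4)
  Distance 5: (x=4, y=0), (x=4, y=2), (x=0, y=4), (x=2, y=4), (x=1, y=5)
  Distance 6: (x=5, y=0), (x=5, y=2), (x=4, y=3), (x=3, y=4), (x=0, y=5), (x=2, y=5), (x=1, y=6)
  Distance 7: (x=6, y=0), (x=6, y=2), (x=5, y=3), (x=4, y=4), (x=3, y=5), (x=0, y=6), (x=2, y=6), (x=1, y=7)
  Distance 8: (x=7, y=0), (x=6, y=1), (x=7, y=2), (x=6, y=3), (x=5, y=4), (x=4, y=5), (x=3, y=6), (x=2, y=7), (x=1, y=8)
  Distance 9: (x=7, y=1), (x=7, y=3), (x=5, y=5), (x=4, y=6), (x=3, y=7), (x=0, y=8), (x=2, y=8), (x=1, y=9)  <- goal reached here
One shortest path (9 moves): (x=1, y=0) -> (x=2, y=0) -> (x=2, y=1) -> (x=3, y=1) -> (x=4, y=1) -> (x=4, y=2) -> (x=5, y=2) -> (x=6, y=2) -> (x=7, y=2) -> (x=7, y=3)

Answer: Shortest path length: 9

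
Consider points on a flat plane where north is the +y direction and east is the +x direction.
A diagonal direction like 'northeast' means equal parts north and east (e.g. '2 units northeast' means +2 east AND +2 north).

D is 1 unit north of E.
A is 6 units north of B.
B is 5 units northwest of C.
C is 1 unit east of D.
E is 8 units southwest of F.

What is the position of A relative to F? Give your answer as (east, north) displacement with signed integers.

Place F at the origin (east=0, north=0).
  E is 8 units southwest of F: delta (east=-8, north=-8); E at (east=-8, north=-8).
  D is 1 unit north of E: delta (east=+0, north=+1); D at (east=-8, north=-7).
  C is 1 unit east of D: delta (east=+1, north=+0); C at (east=-7, north=-7).
  B is 5 units northwest of C: delta (east=-5, north=+5); B at (east=-12, north=-2).
  A is 6 units north of B: delta (east=+0, north=+6); A at (east=-12, north=4).
Therefore A relative to F: (east=-12, north=4).

Answer: A is at (east=-12, north=4) relative to F.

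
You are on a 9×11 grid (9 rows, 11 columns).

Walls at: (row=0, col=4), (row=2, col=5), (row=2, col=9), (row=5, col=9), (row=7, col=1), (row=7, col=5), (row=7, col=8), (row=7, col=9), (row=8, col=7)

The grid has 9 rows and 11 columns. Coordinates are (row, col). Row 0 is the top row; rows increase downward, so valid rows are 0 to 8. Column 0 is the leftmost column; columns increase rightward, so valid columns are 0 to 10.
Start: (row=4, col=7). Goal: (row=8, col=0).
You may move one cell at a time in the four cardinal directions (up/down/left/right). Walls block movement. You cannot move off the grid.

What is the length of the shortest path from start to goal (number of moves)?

Answer: Shortest path length: 11

Derivation:
BFS from (row=4, col=7) until reaching (row=8, col=0):
  Distance 0: (row=4, col=7)
  Distance 1: (row=3, col=7), (row=4, col=6), (row=4, col=8), (row=5, col=7)
  Distance 2: (row=2, col=7), (row=3, col=6), (row=3, col=8), (row=4, col=5), (row=4, col=9), (row=5, col=6), (row=5, col=8), (row=6, col=7)
  Distance 3: (row=1, col=7), (row=2, col=6), (row=2, col=8), (row=3, col=5), (row=3, col=9), (row=4, col=4), (row=4, col=10), (row=5, col=5), (row=6, col=6), (row=6, col=8), (row=7, col=7)
  Distance 4: (row=0, col=7), (row=1, col=6), (row=1, col=8), (row=3, col=4), (row=3, col=10), (row=4, col=3), (row=5, col=4), (row=5, col=10), (row=6, col=5), (row=6, col=9), (row=7, col=6)
  Distance 5: (row=0, col=6), (row=0, col=8), (row=1, col=5), (row=1, col=9), (row=2, col=4), (row=2, col=10), (row=3, col=3), (row=4, col=2), (row=5, col=3), (row=6, col=4), (row=6, col=10), (row=8, col=6)
  Distance 6: (row=0, col=5), (row=0, col=9), (row=1, col=4), (row=1, col=10), (row=2, col=3), (row=3, col=2), (row=4, col=1), (row=5, col=2), (row=6, col=3), (row=7, col=4), (row=7, col=10), (row=8, col=5)
  Distance 7: (row=0, col=10), (row=1, col=3), (row=2, col=2), (row=3, col=1), (row=4, col=0), (row=5, col=1), (row=6, col=2), (row=7, col=3), (row=8, col=4), (row=8, col=10)
  Distance 8: (row=0, col=3), (row=1, col=2), (row=2, col=1), (row=3, col=0), (row=5, col=0), (row=6, col=1), (row=7, col=2), (row=8, col=3), (row=8, col=9)
  Distance 9: (row=0, col=2), (row=1, col=1), (row=2, col=0), (row=6, col=0), (row=8, col=2), (row=8, col=8)
  Distance 10: (row=0, col=1), (row=1, col=0), (row=7, col=0), (row=8, col=1)
  Distance 11: (row=0, col=0), (row=8, col=0)  <- goal reached here
One shortest path (11 moves): (row=4, col=7) -> (row=4, col=6) -> (row=4, col=5) -> (row=4, col=4) -> (row=4, col=3) -> (row=4, col=2) -> (row=4, col=1) -> (row=4, col=0) -> (row=5, col=0) -> (row=6, col=0) -> (row=7, col=0) -> (row=8, col=0)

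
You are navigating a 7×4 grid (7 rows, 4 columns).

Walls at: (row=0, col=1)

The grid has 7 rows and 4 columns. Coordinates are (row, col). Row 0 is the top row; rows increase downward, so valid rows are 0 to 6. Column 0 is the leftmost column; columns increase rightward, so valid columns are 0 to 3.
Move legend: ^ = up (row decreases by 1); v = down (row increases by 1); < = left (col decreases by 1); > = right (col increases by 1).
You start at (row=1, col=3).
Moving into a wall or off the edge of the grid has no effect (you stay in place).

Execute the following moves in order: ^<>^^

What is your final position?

Start: (row=1, col=3)
  ^ (up): (row=1, col=3) -> (row=0, col=3)
  < (left): (row=0, col=3) -> (row=0, col=2)
  > (right): (row=0, col=2) -> (row=0, col=3)
  ^ (up): blocked, stay at (row=0, col=3)
  ^ (up): blocked, stay at (row=0, col=3)
Final: (row=0, col=3)

Answer: Final position: (row=0, col=3)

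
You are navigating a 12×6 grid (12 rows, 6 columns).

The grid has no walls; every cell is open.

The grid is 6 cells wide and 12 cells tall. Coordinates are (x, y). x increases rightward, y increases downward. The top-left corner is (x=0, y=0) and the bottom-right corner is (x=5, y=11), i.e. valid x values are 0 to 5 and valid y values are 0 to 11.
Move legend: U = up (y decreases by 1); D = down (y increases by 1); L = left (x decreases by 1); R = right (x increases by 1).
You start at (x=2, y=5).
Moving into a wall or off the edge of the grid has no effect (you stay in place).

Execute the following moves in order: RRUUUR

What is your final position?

Answer: Final position: (x=5, y=2)

Derivation:
Start: (x=2, y=5)
  R (right): (x=2, y=5) -> (x=3, y=5)
  R (right): (x=3, y=5) -> (x=4, y=5)
  U (up): (x=4, y=5) -> (x=4, y=4)
  U (up): (x=4, y=4) -> (x=4, y=3)
  U (up): (x=4, y=3) -> (x=4, y=2)
  R (right): (x=4, y=2) -> (x=5, y=2)
Final: (x=5, y=2)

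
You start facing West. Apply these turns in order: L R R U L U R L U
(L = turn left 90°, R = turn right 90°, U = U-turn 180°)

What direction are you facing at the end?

Answer: Final heading: East

Derivation:
Start: West
  L (left (90° counter-clockwise)) -> South
  R (right (90° clockwise)) -> West
  R (right (90° clockwise)) -> North
  U (U-turn (180°)) -> South
  L (left (90° counter-clockwise)) -> East
  U (U-turn (180°)) -> West
  R (right (90° clockwise)) -> North
  L (left (90° counter-clockwise)) -> West
  U (U-turn (180°)) -> East
Final: East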